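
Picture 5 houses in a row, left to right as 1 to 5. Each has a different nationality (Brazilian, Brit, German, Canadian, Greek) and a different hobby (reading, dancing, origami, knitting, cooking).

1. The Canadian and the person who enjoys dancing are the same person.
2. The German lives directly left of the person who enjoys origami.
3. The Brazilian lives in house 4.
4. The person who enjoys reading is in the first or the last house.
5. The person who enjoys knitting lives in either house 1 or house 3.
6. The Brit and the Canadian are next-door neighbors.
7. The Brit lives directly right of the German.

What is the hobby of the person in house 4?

The Brazilian is in house 4 (clue 3).
House 5's nationality must be Greek (nothing else left).
So house 4 gets cooking for hobby.
House 5 hobby: only reading fits.
The Brit is narrowed to house 2 or 3; consider each.
Placing it in house 3 leads to a contradiction, so it's in house 2.
Clue 7 places the German in house 1.
That leaves Canadian as the nationality for house 3.
Clue 1 places the person who enjoys dancing in house 3.
The person who enjoys origami is in house 2 (clue 2).
House 1's hobby must be knitting (nothing else left).
So: house 1 = German/knitting, house 2 = Brit/origami, house 3 = Canadian/dancing, house 4 = Brazilian/cooking, house 5 = Greek/reading.

cooking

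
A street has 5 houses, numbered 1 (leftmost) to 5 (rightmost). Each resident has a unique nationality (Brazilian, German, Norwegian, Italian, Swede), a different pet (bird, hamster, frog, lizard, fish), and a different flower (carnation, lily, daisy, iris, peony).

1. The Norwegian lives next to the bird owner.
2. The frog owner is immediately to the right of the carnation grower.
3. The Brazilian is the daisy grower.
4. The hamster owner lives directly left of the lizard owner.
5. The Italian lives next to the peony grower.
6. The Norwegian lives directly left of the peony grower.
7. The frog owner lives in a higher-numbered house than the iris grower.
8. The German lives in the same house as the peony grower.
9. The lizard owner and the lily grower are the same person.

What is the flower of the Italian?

carnation

The German is narrowed to house 2 or 3 or 4 or 5; consider each.
Placing it in house 2 and house 4 and house 5 leads to a contradiction, so it's in house 3.
The peony grower is in house 3 (clue 8).
The Norwegian is in house 2 (clue 6).
The only nationality still possible for house 4 is Italian.
The Brazilian is narrowed to house 1 or 5; consider each.
Placing it in house 1 leads to a contradiction, so it's in house 5.
Clue 3 places the daisy grower in house 5.
The only nationality still possible for house 1 is Swede.
The bird owner is narrowed to house 1 or 3; consider each.
Placing it in house 1 leads to a contradiction, so it's in house 3.
House 1 pet: only hamster fits.
Clue 4 places the lizard owner in house 2.
Clue 9: the lily grower is in house 2.
So house 4 gets fish for pet.
That leaves frog as the pet for house 5.
The carnation grower is in house 4 (clue 2).
House 1 flower: only iris fits.
So: house 1 = Swede/hamster/iris, house 2 = Norwegian/lizard/lily, house 3 = German/bird/peony, house 4 = Italian/fish/carnation, house 5 = Brazilian/frog/daisy.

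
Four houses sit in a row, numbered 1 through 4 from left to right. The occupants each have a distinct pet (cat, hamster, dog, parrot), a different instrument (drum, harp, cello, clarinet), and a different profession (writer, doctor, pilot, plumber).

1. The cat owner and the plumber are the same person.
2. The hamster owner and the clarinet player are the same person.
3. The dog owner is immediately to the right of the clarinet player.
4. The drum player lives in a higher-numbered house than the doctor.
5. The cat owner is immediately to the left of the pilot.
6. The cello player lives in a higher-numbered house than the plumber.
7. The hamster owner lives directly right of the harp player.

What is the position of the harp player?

The only instrument still possible for house 1 is harp.
From clue 7, the hamster owner must be in house 2.
Clue 2: the clarinet player is in house 2.
By clue 3, the dog owner is in house 3.
House 4's pet must be parrot (nothing else left).
Clue 1 places the plumber in house 1.
By clue 5, the pilot is in house 2.
House 1 pet: only cat fits.
So house 4 gets writer for profession.
The drum player is in house 4 (clue 4).
House 3 instrument: only cello fits.
House 3's profession must be doctor (nothing else left).
So: house 1 = cat/harp/plumber, house 2 = hamster/clarinet/pilot, house 3 = dog/cello/doctor, house 4 = parrot/drum/writer.

1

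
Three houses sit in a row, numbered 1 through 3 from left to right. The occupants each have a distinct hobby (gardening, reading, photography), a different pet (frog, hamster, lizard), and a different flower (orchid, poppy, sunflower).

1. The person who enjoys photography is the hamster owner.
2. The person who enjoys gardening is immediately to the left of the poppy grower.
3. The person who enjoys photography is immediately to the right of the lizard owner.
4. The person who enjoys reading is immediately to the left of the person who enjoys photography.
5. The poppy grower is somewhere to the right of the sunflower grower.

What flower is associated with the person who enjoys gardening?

sunflower

That leaves photography as the hobby for house 3.
By clue 1, the hamster owner is in house 3.
Clue 3: the lizard owner is in house 2.
The person who enjoys reading is in house 2 (clue 4).
House 1's hobby must be gardening (nothing else left).
So house 1 gets frog for pet.
By clue 2, the poppy grower is in house 2.
By clue 5, the sunflower grower is in house 1.
So house 3 gets orchid for flower.
So: house 1 = gardening/frog/sunflower, house 2 = reading/lizard/poppy, house 3 = photography/hamster/orchid.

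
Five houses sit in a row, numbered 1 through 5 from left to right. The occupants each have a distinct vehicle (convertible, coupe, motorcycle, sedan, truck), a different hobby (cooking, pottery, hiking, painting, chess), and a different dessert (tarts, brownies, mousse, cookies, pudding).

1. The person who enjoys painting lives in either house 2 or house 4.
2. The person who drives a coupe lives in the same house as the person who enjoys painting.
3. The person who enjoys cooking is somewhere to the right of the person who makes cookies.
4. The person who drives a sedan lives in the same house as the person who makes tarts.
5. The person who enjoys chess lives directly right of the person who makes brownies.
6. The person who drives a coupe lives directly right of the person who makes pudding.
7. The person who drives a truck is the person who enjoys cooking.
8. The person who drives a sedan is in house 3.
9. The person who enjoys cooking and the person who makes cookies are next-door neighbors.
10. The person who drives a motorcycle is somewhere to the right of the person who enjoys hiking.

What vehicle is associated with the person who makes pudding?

convertible

From clue 8, the person who drives a sedan must be in house 3.
House 1's vehicle must be convertible (nothing else left).
Clue 4 places the person who makes tarts in house 3.
That leaves pudding as the dessert for house 1.
That leaves mousse as the dessert for house 5.
From clue 3, the person who enjoys cooking must be in house 5.
Clue 6 places the person who drives a coupe in house 2.
The person who drives a truck is in house 5 (clue 7).
That leaves motorcycle as the vehicle for house 4.
House 3's hobby must be chess (nothing else left).
That leaves brownies as the dessert for house 2.
So house 4 gets cookies for dessert.
By clue 2, the person who enjoys painting is in house 2.
The only hobby still possible for house 4 is pottery.
So house 1 gets hiking for hobby.
So: house 1 = convertible/hiking/pudding, house 2 = coupe/painting/brownies, house 3 = sedan/chess/tarts, house 4 = motorcycle/pottery/cookies, house 5 = truck/cooking/mousse.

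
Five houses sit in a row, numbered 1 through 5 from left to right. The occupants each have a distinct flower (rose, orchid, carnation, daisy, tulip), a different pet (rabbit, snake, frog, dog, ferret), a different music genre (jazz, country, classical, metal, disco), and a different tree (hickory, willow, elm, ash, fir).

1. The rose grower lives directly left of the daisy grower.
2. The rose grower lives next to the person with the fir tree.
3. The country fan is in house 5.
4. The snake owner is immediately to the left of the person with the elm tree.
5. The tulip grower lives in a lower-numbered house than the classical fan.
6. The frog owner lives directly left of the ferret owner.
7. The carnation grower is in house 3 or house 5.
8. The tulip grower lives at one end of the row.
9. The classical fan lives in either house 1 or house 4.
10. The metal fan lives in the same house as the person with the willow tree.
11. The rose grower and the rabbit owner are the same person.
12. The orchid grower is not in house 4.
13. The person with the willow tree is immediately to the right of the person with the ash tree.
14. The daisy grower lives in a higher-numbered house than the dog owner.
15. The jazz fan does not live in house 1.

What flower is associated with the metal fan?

Clue 3: the country fan is in house 5.
From clue 8, the tulip grower must be in house 1.
The classical fan is in house 4 (clue 9).
House 5's pet must be ferret (nothing else left).
The frog owner is in house 4 (clue 6).
So house 1 gets disco for music genre.
So house 4 gets daisy for flower.
From clue 1, the rose grower must be in house 3.
From clue 11, the rabbit owner must be in house 3.
The only flower still possible for house 2 is orchid.
House 5 flower: only carnation fits.
House 5 tree: only hickory fits.
House 1 tree: only ash fits.
House 4 tree: only fir fits.
Clue 13: the person with the willow tree is in house 2.
House 3's tree must be elm (nothing else left).
Clue 4: the snake owner is in house 2.
Clue 10 places the metal fan in house 2.
So house 1 gets dog for pet.
That leaves jazz as the music genre for house 3.
So: house 1 = tulip/dog/disco/ash, house 2 = orchid/snake/metal/willow, house 3 = rose/rabbit/jazz/elm, house 4 = daisy/frog/classical/fir, house 5 = carnation/ferret/country/hickory.

orchid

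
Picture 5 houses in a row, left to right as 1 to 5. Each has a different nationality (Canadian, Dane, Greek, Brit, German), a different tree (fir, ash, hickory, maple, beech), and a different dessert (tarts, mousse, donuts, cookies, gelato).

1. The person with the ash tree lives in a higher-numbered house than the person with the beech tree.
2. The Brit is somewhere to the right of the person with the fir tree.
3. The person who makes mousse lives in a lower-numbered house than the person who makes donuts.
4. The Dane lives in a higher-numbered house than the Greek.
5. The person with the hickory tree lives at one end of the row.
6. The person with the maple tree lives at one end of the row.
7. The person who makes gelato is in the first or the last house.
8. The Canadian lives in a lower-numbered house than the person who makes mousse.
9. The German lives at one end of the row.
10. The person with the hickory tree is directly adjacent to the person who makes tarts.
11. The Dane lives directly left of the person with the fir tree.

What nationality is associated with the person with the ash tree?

Brit

House 4 nationality: only Brit fits.
House 5 nationality: only German fits.
By clue 2, the person with the fir tree is in house 3.
Clue 11 places the Dane in house 2.
So house 1 gets Greek for nationality.
So house 3 gets Canadian for nationality.
From clue 8, the person who makes mousse must be in house 4.
Clue 3: the person who makes donuts is in house 5.
The person with the hickory tree is in house 1 (clue 10).
House 5 tree: only maple fits.
House 1's dessert must be gelato (nothing else left).
So house 2 gets tarts for dessert.
That leaves cookies as the dessert for house 3.
Clue 1 places the person with the ash tree in house 4.
The person with the beech tree is in house 2 (clue 1).
So: house 1 = Greek/hickory/gelato, house 2 = Dane/beech/tarts, house 3 = Canadian/fir/cookies, house 4 = Brit/ash/mousse, house 5 = German/maple/donuts.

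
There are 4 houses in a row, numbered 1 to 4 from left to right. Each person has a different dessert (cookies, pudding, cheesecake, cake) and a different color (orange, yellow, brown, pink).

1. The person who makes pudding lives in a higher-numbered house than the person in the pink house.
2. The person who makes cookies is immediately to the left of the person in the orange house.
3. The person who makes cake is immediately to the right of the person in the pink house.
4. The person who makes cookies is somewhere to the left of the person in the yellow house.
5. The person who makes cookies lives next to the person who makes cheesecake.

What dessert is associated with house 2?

cookies

The person who makes cake is narrowed to house 2 or 3 or 4; consider each.
Placing it in house 2 and house 4 leads to a contradiction, so it's in house 3.
From clue 3, the person in the pink house must be in house 2.
House 1's color must be brown (nothing else left).
By clue 1, the person who makes pudding is in house 4.
Clue 2: the person who makes cookies is in house 2.
The person in the orange house is in house 3 (clue 2).
The person who makes cheesecake is in house 1 (clue 5).
The only color still possible for house 4 is yellow.
So: house 1 = cheesecake/brown, house 2 = cookies/pink, house 3 = cake/orange, house 4 = pudding/yellow.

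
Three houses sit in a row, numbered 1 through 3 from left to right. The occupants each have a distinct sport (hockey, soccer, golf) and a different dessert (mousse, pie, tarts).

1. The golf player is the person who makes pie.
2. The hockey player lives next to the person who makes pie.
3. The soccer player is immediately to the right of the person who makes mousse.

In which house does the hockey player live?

The soccer player is narrowed to house 2 or 3; consider each.
Placing it in house 2 leads to a contradiction, so it's in house 3.
The person who makes mousse is in house 2 (clue 3).
The golf player is in house 1 (clue 1).
Clue 1 places the person who makes pie in house 1.
The hockey player is in house 2 (clue 2).
The only dessert still possible for house 3 is tarts.
So: house 1 = golf/pie, house 2 = hockey/mousse, house 3 = soccer/tarts.

2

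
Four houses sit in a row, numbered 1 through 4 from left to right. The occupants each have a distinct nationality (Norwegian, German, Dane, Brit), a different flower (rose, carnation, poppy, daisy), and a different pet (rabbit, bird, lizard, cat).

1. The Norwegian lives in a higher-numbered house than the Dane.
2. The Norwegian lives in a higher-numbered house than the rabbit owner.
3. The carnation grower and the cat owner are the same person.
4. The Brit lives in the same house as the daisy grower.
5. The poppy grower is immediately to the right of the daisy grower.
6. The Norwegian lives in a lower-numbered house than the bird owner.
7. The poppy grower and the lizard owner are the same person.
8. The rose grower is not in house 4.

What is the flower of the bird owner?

The only nationality still possible for house 4 is German.
The Dane is narrowed to house 1 or 2; consider each.
Placing it in house 2 leads to a contradiction, so it's in house 1.
The Brit is narrowed to house 2 or 3; consider each.
Placing it in house 2 leads to a contradiction, so it's in house 3.
From clue 4, the daisy grower must be in house 3.
From clue 5, the poppy grower must be in house 4.
By clue 7, the lizard owner is in house 4.
So house 2 gets Norwegian for nationality.
From clue 2, the rabbit owner must be in house 1.
That leaves cat as the pet for house 2.
House 3's pet must be bird (nothing else left).
By clue 3, the carnation grower is in house 2.
So house 1 gets rose for flower.
So: house 1 = Dane/rose/rabbit, house 2 = Norwegian/carnation/cat, house 3 = Brit/daisy/bird, house 4 = German/poppy/lizard.

daisy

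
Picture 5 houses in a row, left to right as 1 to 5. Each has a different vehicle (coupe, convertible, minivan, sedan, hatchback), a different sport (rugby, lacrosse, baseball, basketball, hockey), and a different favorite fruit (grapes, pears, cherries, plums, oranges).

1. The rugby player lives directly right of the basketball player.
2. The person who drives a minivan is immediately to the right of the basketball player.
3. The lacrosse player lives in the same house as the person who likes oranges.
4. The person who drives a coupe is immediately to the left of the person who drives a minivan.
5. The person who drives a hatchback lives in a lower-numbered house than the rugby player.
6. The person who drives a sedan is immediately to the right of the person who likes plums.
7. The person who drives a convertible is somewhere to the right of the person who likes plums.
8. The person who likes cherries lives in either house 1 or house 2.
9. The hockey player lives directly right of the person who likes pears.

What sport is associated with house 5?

The person who likes cherries is narrowed to house 1 or 2; consider each.
Placing it in house 1 leads to a contradiction, so it's in house 2.
The person who drives a sedan is narrowed to house 2 or 4 or 5; consider each.
Placing it in house 2 and house 5 leads to a contradiction, so it's in house 4.
The person who likes plums is in house 3 (clue 6).
House 5's vehicle must be convertible (nothing else left).
House 3 vehicle: only minivan fits.
Clue 2: the basketball player is in house 2.
By clue 4, the person who drives a coupe is in house 2.
House 1 vehicle: only hatchback fits.
House 5's sport must be hockey (nothing else left).
Clue 9 places the person who likes pears in house 4.
That leaves rugby as the sport for house 3.
House 1's favorite fruit must be oranges (nothing else left).
House 5's favorite fruit must be grapes (nothing else left).
Clue 3 places the lacrosse player in house 1.
House 4's sport must be baseball (nothing else left).
So: house 1 = hatchback/lacrosse/oranges, house 2 = coupe/basketball/cherries, house 3 = minivan/rugby/plums, house 4 = sedan/baseball/pears, house 5 = convertible/hockey/grapes.

hockey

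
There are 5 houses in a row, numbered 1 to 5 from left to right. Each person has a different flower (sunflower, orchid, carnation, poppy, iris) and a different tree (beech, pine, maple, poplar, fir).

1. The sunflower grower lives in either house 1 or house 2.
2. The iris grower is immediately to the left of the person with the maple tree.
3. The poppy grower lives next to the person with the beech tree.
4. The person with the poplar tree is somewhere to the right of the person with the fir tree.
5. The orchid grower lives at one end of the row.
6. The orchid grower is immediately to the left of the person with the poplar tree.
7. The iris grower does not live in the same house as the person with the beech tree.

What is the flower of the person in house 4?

poppy

The orchid grower is in house 1 (clue 6).
From clue 6, the person with the poplar tree must be in house 2.
Clue 4: the person with the fir tree is in house 1.
So house 2 gets sunflower for flower.
The iris grower is narrowed to house 3 or 4; consider each.
Placing it in house 4 leads to a contradiction, so it's in house 3.
From clue 2, the person with the maple tree must be in house 4.
The only tree still possible for house 3 is pine.
House 5's tree must be beech (nothing else left).
From clue 3, the poppy grower must be in house 4.
The only flower still possible for house 5 is carnation.
So: house 1 = orchid/fir, house 2 = sunflower/poplar, house 3 = iris/pine, house 4 = poppy/maple, house 5 = carnation/beech.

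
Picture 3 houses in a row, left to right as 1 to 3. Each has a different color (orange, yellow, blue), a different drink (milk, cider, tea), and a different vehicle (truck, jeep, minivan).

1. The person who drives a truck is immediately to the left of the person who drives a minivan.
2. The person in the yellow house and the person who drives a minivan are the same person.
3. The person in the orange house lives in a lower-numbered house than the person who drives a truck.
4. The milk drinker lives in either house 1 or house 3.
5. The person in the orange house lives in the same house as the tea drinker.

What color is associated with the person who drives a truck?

blue

The person in the orange house is in house 1 (clue 3).
By clue 3, the person who drives a truck is in house 2.
Clue 5 places the tea drinker in house 1.
House 2 drink: only cider fits.
That leaves milk as the drink for house 3.
That leaves jeep as the vehicle for house 1.
House 3 vehicle: only minivan fits.
From clue 2, the person in the yellow house must be in house 3.
So house 2 gets blue for color.
So: house 1 = orange/tea/jeep, house 2 = blue/cider/truck, house 3 = yellow/milk/minivan.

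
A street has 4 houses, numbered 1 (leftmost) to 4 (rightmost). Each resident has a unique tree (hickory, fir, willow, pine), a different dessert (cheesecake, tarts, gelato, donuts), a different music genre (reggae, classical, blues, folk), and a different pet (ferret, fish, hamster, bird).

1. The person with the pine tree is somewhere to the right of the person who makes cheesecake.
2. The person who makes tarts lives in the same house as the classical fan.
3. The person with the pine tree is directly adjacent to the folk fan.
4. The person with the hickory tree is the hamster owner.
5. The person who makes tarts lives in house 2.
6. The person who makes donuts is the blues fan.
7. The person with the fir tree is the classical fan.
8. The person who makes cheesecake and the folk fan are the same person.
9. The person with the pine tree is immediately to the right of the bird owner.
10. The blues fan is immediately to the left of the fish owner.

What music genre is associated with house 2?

classical

The person who makes tarts is in house 2 (clue 5).
Clue 2 places the classical fan in house 2.
By clue 7, the person with the fir tree is in house 2.
House 4's dessert must be gelato (nothing else left).
The only music genre still possible for house 4 is reggae.
By clue 3, the person with the pine tree is in house 4.
From clue 3, the folk fan must be in house 3.
Clue 8 places the person who makes cheesecake in house 3.
Clue 9 places the bird owner in house 3.
House 1 dessert: only donuts fits.
So house 1 gets blues for music genre.
Clue 4: the person with the hickory tree is in house 1.
From clue 4, the hamster owner must be in house 1.
By clue 10, the fish owner is in house 2.
House 3's tree must be willow (nothing else left).
House 4's pet must be ferret (nothing else left).
So: house 1 = hickory/donuts/blues/hamster, house 2 = fir/tarts/classical/fish, house 3 = willow/cheesecake/folk/bird, house 4 = pine/gelato/reggae/ferret.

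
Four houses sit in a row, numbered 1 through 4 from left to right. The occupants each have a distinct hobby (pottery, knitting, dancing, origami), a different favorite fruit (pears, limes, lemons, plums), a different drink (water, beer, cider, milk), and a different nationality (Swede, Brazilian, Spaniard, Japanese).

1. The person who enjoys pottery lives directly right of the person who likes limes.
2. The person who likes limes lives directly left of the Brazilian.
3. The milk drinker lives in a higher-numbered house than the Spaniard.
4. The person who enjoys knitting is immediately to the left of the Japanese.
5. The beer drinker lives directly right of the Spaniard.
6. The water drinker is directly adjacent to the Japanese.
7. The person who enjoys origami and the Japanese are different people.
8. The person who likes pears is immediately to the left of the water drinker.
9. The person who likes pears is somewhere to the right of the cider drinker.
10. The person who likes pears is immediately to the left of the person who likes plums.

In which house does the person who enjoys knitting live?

3

House 1 drink: only cider fits.
The person who likes pears is narrowed to house 2 or 3; consider each.
Placing it in house 3 leads to a contradiction, so it's in house 2.
Clue 8: the water drinker is in house 3.
The person who likes plums is in house 3 (clue 10).
House 4's favorite fruit must be lemons (nothing else left).
The person who enjoys pottery is in house 2 (clue 1).
From clue 2, the Brazilian must be in house 2.
That leaves limes as the favorite fruit for house 1.
House 4 nationality: only Japanese fits.
Clue 4 places the person who enjoys knitting in house 3.
The only hobby still possible for house 1 is origami.
So house 4 gets dancing for hobby.
The beer drinker is narrowed to house 2 or 4; consider each.
Placing it in house 4 leads to a contradiction, so it's in house 2.
Clue 5 places the Spaniard in house 1.
House 4's drink must be milk (nothing else left).
So house 3 gets Swede for nationality.
So: house 1 = origami/limes/cider/Spaniard, house 2 = pottery/pears/beer/Brazilian, house 3 = knitting/plums/water/Swede, house 4 = dancing/lemons/milk/Japanese.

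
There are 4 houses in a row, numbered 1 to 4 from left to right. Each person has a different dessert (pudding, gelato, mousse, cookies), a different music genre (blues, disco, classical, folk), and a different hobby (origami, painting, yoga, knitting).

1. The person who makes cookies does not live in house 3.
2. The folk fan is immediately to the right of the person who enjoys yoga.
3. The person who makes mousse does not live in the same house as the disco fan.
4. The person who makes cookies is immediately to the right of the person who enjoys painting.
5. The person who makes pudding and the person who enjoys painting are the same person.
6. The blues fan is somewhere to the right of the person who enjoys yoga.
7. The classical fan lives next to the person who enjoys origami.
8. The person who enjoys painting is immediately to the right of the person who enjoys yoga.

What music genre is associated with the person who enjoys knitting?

Clue 8 places the person who enjoys painting in house 3.
By clue 8, the person who enjoys yoga is in house 2.
Clue 2: the folk fan is in house 3.
From clue 4, the person who makes cookies must be in house 4.
The person who makes pudding is in house 3 (clue 5).
That leaves disco as the music genre for house 1.
So house 2 gets classical for music genre.
House 4 music genre: only blues fits.
The person who makes mousse is in house 2 (clue 3).
By clue 7, the person who enjoys origami is in house 1.
So house 1 gets gelato for dessert.
House 4's hobby must be knitting (nothing else left).
So: house 1 = gelato/disco/origami, house 2 = mousse/classical/yoga, house 3 = pudding/folk/painting, house 4 = cookies/blues/knitting.

blues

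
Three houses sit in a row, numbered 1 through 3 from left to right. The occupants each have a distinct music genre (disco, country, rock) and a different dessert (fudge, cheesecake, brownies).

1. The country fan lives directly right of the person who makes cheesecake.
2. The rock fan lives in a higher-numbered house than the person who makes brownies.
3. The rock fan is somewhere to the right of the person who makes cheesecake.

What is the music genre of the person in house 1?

The only music genre still possible for house 1 is disco.
The only dessert still possible for house 3 is fudge.
The country fan is narrowed to house 2 or 3; consider each.
Placing it in house 3 leads to a contradiction, so it's in house 2.
From clue 1, the person who makes cheesecake must be in house 1.
The only music genre still possible for house 3 is rock.
House 2's dessert must be brownies (nothing else left).
So: house 1 = disco/cheesecake, house 2 = country/brownies, house 3 = rock/fudge.

disco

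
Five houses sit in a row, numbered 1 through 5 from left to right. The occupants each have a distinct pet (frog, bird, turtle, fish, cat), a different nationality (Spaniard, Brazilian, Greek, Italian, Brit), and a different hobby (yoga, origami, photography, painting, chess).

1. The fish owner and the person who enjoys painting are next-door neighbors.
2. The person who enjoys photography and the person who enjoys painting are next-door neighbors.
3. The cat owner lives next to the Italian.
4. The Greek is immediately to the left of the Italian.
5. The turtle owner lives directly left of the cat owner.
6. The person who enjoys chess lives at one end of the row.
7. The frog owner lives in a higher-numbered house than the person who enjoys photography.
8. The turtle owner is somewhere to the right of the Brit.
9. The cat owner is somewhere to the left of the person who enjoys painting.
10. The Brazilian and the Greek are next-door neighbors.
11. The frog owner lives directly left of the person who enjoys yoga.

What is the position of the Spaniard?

House 1 pet: only bird fits.
House 5 pet: only fish fits.
The person who enjoys painting is in house 4 (clue 1).
The person who enjoys photography is in house 3 (clue 2).
Clue 7 places the frog owner in house 4.
Clue 9: the cat owner is in house 3.
Clue 11 places the person who enjoys yoga in house 5.
The only pet still possible for house 2 is turtle.
The only hobby still possible for house 1 is chess.
House 2 hobby: only origami fits.
Clue 8: the Brit is in house 1.
So house 5 gets Spaniard for nationality.
From clue 4, the Italian must be in house 4.
That leaves Brazilian as the nationality for house 2.
House 3 nationality: only Greek fits.
So: house 1 = bird/Brit/chess, house 2 = turtle/Brazilian/origami, house 3 = cat/Greek/photography, house 4 = frog/Italian/painting, house 5 = fish/Spaniard/yoga.

5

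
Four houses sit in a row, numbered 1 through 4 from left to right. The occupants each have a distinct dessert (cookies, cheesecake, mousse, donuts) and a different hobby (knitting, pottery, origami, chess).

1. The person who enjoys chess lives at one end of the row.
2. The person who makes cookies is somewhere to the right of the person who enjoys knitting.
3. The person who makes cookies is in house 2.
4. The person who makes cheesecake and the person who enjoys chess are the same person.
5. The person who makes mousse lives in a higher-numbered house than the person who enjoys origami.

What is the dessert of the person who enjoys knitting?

Clue 3: the person who makes cookies is in house 2.
By clue 2, the person who enjoys knitting is in house 1.
That leaves chess as the hobby for house 4.
The person who makes cheesecake is in house 4 (clue 4).
The only dessert still possible for house 1 is donuts.
House 3 dessert: only mousse fits.
The person who enjoys origami is in house 2 (clue 5).
House 3 hobby: only pottery fits.
So: house 1 = donuts/knitting, house 2 = cookies/origami, house 3 = mousse/pottery, house 4 = cheesecake/chess.

donuts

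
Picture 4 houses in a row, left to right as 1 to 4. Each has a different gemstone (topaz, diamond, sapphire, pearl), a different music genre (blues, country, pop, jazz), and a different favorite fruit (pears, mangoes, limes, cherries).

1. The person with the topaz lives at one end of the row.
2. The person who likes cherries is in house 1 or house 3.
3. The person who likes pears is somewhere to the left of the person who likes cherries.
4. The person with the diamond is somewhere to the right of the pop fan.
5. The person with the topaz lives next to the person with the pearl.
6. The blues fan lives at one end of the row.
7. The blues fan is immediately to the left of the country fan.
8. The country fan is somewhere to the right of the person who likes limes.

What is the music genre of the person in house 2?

From clue 3, the person who likes cherries must be in house 3.
Clue 7 places the blues fan in house 1.
Clue 7: the country fan is in house 2.
Clue 8: the person who likes limes is in house 1.
House 3 music genre: only pop fits.
House 4's music genre must be jazz (nothing else left).
The only favorite fruit still possible for house 4 is mangoes.
From clue 4, the person with the diamond must be in house 4.
House 2's favorite fruit must be pears (nothing else left).
Clue 5: the person with the pearl is in house 2.
So house 1 gets topaz for gemstone.
So house 3 gets sapphire for gemstone.
So: house 1 = topaz/blues/limes, house 2 = pearl/country/pears, house 3 = sapphire/pop/cherries, house 4 = diamond/jazz/mangoes.

country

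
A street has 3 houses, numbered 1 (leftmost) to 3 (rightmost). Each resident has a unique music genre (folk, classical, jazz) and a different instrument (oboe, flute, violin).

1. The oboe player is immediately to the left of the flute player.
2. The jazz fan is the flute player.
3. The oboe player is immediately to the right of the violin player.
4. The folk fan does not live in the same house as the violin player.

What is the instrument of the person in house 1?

By clue 3, the oboe player is in house 2.
From clue 3, the violin player must be in house 1.
So house 1 gets classical for music genre.
The only instrument still possible for house 3 is flute.
From clue 2, the jazz fan must be in house 3.
That leaves folk as the music genre for house 2.
So: house 1 = classical/violin, house 2 = folk/oboe, house 3 = jazz/flute.

violin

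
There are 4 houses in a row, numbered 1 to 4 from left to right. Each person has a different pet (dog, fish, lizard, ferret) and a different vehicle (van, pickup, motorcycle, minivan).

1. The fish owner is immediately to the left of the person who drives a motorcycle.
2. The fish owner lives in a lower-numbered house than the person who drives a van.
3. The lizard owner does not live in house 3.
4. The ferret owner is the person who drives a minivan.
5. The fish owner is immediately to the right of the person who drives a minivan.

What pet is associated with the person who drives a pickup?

The ferret owner is narrowed to house 1 or 2; consider each.
Placing it in house 2 leads to a contradiction, so it's in house 1.
The person who drives a minivan is in house 1 (clue 4).
From clue 5, the fish owner must be in house 2.
House 3 pet: only dog fits.
House 4 pet: only lizard fits.
House 2 vehicle: only pickup fits.
The person who drives a motorcycle is in house 3 (clue 1).
The only vehicle still possible for house 4 is van.
So: house 1 = ferret/minivan, house 2 = fish/pickup, house 3 = dog/motorcycle, house 4 = lizard/van.

fish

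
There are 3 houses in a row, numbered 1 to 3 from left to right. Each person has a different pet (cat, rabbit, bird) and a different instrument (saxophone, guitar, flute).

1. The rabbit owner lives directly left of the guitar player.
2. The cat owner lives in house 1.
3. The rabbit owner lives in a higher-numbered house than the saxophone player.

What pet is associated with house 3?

The cat owner is in house 1 (clue 2).
Clue 3: the rabbit owner is in house 2.
Clue 3 places the saxophone player in house 1.
The only pet still possible for house 3 is bird.
By clue 1, the guitar player is in house 3.
House 2's instrument must be flute (nothing else left).
So: house 1 = cat/saxophone, house 2 = rabbit/flute, house 3 = bird/guitar.

bird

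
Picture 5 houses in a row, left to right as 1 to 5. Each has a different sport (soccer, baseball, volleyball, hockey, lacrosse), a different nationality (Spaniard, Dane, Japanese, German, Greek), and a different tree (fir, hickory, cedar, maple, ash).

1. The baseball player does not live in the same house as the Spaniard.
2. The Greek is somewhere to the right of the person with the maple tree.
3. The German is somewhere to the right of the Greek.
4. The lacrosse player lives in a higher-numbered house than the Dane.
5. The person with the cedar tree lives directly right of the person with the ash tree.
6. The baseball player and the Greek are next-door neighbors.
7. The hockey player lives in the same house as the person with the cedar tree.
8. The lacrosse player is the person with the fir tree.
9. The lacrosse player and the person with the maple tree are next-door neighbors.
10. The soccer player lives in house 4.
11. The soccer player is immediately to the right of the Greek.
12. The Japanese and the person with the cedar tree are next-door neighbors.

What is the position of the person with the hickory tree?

Clue 10: the soccer player is in house 4.
The Greek is in house 3 (clue 11).
The baseball player is in house 2 (clue 6).
So house 1 gets volleyball for sport.
The only sport still possible for house 3 is lacrosse.
House 5 sport: only hockey fits.
From clue 7, the person with the cedar tree must be in house 5.
By clue 8, the person with the fir tree is in house 3.
The person with the maple tree is in house 2 (clue 9).
By clue 12, the Japanese is in house 4.
House 2's nationality must be Dane (nothing else left).
That leaves German as the nationality for house 5.
Clue 5 places the person with the ash tree in house 4.
House 1's nationality must be Spaniard (nothing else left).
House 1 tree: only hickory fits.
So: house 1 = volleyball/Spaniard/hickory, house 2 = baseball/Dane/maple, house 3 = lacrosse/Greek/fir, house 4 = soccer/Japanese/ash, house 5 = hockey/German/cedar.

1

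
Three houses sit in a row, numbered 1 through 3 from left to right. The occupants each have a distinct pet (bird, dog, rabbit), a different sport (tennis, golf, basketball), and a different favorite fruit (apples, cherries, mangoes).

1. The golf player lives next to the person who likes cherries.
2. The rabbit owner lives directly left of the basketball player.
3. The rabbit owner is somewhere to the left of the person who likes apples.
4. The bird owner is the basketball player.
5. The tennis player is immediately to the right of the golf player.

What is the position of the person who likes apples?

3

So house 1 gets golf for sport.
The person who likes cherries is in house 2 (clue 1).
Clue 5 places the tennis player in house 2.
That leaves basketball as the sport for house 3.
House 1 favorite fruit: only mangoes fits.
The only favorite fruit still possible for house 3 is apples.
By clue 2, the rabbit owner is in house 2.
The bird owner is in house 3 (clue 4).
House 1 pet: only dog fits.
So: house 1 = dog/golf/mangoes, house 2 = rabbit/tennis/cherries, house 3 = bird/basketball/apples.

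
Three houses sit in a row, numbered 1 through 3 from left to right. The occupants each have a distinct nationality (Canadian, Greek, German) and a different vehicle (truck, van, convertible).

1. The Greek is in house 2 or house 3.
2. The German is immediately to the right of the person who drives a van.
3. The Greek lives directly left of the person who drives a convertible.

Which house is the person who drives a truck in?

The Greek is in house 2 (clue 3).
The person who drives a convertible is in house 3 (clue 3).
The only nationality still possible for house 1 is Canadian.
House 3 nationality: only German fits.
Clue 2: the person who drives a van is in house 2.
So house 1 gets truck for vehicle.
So: house 1 = Canadian/truck, house 2 = Greek/van, house 3 = German/convertible.

1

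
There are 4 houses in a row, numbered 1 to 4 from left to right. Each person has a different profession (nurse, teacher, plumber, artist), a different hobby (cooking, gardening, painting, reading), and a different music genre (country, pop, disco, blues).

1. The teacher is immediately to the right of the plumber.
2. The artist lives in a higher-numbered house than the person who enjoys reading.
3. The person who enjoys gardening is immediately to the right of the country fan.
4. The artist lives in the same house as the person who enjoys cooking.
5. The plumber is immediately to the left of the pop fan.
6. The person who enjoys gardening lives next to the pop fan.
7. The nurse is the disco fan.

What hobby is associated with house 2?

The artist is narrowed to house 2 or 3 or 4; consider each.
Placing it in house 3 and house 4 leads to a contradiction, so it's in house 2.
Clue 2: the person who enjoys reading is in house 1.
Clue 4 places the person who enjoys cooking in house 2.
Clue 1: the teacher is in house 4.
From clue 1, the plumber must be in house 3.
The pop fan is in house 4 (clue 5).
Clue 6 places the person who enjoys gardening in house 3.
The only profession still possible for house 1 is nurse.
The only hobby still possible for house 4 is painting.
From clue 3, the country fan must be in house 2.
Clue 7 places the disco fan in house 1.
So house 3 gets blues for music genre.
So: house 1 = nurse/reading/disco, house 2 = artist/cooking/country, house 3 = plumber/gardening/blues, house 4 = teacher/painting/pop.

cooking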